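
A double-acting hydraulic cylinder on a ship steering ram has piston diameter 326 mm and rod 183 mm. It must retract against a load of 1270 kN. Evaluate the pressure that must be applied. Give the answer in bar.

Rod-side annular area A_ann = π/4 × (326² − 183²) = 57170 mm^2
Retraction: pressure acts on the annular area.
P = F / A = 1270 kN / A

P ≈ 222 bar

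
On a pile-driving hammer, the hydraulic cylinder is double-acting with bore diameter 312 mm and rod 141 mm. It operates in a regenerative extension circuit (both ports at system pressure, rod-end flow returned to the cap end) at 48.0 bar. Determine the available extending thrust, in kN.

F ≈ 74.9 kN

With equal pressure on both faces, forces on the annular region cancel; the net push is pressure × rod cross-section.
Rod cross-section A_rod = π/4 × (141 mm)² = 15610 mm^2
F = P × A_rod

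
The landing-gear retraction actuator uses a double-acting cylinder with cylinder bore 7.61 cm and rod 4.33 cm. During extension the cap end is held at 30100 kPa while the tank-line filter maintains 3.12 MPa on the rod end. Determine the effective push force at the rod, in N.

Cap-side area A_cap = π/4 × (7.61 cm)² = 45.48 cm^2
Rod-side annular area A_ann = π/4 × (7.61² − 4.33²) = 30.76 cm^2
Net thrust = P_cap·A_cap − P_rod·A_ann = 1.369e5 N − 9597 N

F ≈ 1.27e5 N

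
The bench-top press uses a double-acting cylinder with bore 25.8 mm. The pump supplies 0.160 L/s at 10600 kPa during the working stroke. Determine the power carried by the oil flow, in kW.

W ≈ 1.70 kW

Hydraulic power = P × Q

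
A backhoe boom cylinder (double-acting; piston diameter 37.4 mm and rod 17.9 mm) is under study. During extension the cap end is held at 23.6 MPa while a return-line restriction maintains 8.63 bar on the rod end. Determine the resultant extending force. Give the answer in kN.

F ≈ 25.2 kN

Cap-side area A_cap = π/4 × (37.4 mm)² = 1099 mm^2
Rod-side annular area A_ann = π/4 × (37.4² − 17.9²) = 846.9 mm^2
Net thrust = P_cap·A_cap − P_rod·A_ann = 25.93 kN − 0.7309 kN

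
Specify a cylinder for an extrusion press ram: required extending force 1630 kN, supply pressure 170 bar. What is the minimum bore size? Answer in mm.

D ≈ 349 mm

Extension force acts on the full piston face: F = P × (π/4)D².
D = √(4F / (πP)) = √(4 × 1630 kN / (π × 170 bar))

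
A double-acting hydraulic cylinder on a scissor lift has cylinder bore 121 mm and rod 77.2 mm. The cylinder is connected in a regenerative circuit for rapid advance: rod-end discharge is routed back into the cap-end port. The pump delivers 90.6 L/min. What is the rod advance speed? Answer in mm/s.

v ≈ 323 mm/s

In regeneration the rod-end outflow joins the pump flow into the cap end, so the net volume the pump must supply per unit advance equals the rod cross-section area.
Rod cross-section A_rod = π/4 × (77.2 mm)² = 4681 mm^2
v = Q_pump / A_rod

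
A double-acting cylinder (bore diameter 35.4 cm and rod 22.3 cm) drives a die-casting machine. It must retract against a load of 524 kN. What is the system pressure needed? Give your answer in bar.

Rod-side annular area A_ann = π/4 × (35.4² − 22.3²) = 593.7 cm^2
Retraction: pressure acts on the annular area.
P = F / A = 524 kN / A

P ≈ 88.3 bar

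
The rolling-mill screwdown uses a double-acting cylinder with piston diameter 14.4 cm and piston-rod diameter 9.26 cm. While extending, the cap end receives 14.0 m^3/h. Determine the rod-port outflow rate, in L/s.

Q_out ≈ 2.28 L/s

Cap-side area A_cap = π/4 × (14.4 cm)² = 162.9 cm^2
Rod-side annular area A_ann = π/4 × (14.4² − 9.26²) = 95.51 cm^2
Piston speed v = Q_in/A_cap; rod-end outflow Q_out = v × A_ann = Q_in × A_ann/A_cap.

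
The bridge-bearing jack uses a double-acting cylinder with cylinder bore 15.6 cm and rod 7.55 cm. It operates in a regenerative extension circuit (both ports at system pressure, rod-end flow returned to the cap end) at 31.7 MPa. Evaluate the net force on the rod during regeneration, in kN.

With equal pressure on both faces, forces on the annular region cancel; the net push is pressure × rod cross-section.
Rod cross-section A_rod = π/4 × (7.55 cm)² = 44.77 cm^2
F = P × A_rod

F ≈ 142 kN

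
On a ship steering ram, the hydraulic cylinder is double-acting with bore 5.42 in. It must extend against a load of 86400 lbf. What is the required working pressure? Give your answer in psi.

Cap-side area A_cap = π/4 × (5.42 in)² = 23.07 in^2
P = F / A = 86400 lbf / A

P ≈ 3740 psi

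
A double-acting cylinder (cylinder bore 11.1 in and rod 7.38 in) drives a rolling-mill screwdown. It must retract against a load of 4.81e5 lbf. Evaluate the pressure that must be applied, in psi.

Rod-side annular area A_ann = π/4 × (11.1² − 7.38²) = 53.99 in^2
Retraction: pressure acts on the annular area.
P = F / A = 4.81e5 lbf / A

P ≈ 8910 psi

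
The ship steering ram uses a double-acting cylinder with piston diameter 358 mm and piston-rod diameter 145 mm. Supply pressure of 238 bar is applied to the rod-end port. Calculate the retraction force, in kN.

F ≈ 2000 kN

Rod-side annular area A_ann = π/4 × (358² − 145²) = 84150 mm^2
On retraction the pressure acts on the annular area (bore minus rod).
F = P × A_ann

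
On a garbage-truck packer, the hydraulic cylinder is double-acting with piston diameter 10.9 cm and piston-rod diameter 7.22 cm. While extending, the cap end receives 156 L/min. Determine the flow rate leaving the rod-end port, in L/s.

Q_out ≈ 1.46 L/s

Cap-side area A_cap = π/4 × (10.9 cm)² = 93.31 cm^2
Rod-side annular area A_ann = π/4 × (10.9² − 7.22²) = 52.37 cm^2
Piston speed v = Q_in/A_cap; rod-end outflow Q_out = v × A_ann = Q_in × A_ann/A_cap.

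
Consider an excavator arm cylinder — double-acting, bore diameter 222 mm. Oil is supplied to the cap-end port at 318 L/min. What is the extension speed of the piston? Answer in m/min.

Cap-side area A_cap = π/4 × (222 mm)² = 38710 mm^2
v = Q / A

v ≈ 8.22 m/min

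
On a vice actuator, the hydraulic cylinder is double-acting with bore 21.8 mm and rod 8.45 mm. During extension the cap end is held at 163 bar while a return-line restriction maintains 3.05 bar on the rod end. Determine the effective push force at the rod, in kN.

Cap-side area A_cap = π/4 × (21.8 mm)² = 373.3 mm^2
Rod-side annular area A_ann = π/4 × (21.8² − 8.45²) = 317.2 mm^2
Net thrust = P_cap·A_cap − P_rod·A_ann = 6.084 kN − 0.09674 kN

F ≈ 5.99 kN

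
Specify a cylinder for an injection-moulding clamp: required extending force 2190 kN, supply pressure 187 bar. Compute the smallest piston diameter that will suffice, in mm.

Extension force acts on the full piston face: F = P × (π/4)D².
D = √(4F / (πP)) = √(4 × 2190 kN / (π × 187 bar))

D ≈ 386 mm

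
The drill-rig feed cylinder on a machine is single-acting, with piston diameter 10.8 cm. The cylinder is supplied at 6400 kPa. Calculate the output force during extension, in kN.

F ≈ 58.6 kN

Cap-side area A_cap = π/4 × (10.8 cm)² = 91.61 cm^2
F = P × A_cap = 6400 kPa × A_cap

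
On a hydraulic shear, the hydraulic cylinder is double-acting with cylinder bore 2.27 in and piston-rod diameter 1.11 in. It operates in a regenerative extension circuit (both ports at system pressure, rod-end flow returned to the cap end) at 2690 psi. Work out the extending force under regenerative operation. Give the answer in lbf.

F ≈ 2600 lbf

With equal pressure on both faces, forces on the annular region cancel; the net push is pressure × rod cross-section.
Rod cross-section A_rod = π/4 × (1.11 in)² = 0.9677 in^2
F = P × A_rod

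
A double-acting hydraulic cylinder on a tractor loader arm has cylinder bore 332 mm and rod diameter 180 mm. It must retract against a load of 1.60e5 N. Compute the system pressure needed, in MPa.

Rod-side annular area A_ann = π/4 × (332² − 180²) = 61120 mm^2
Retraction: pressure acts on the annular area.
P = F / A = 1.60e5 N / A

P ≈ 2.62 MPa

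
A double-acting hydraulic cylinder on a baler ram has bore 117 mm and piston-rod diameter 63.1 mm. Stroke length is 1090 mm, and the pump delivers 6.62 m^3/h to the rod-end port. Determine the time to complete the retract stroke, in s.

t ≈ 4.52 s

Rod-side annular area A_ann = π/4 × (117² − 63.1²) = 7624 mm^2
Swept volume V = A × L; t = V / Q = A·L / Q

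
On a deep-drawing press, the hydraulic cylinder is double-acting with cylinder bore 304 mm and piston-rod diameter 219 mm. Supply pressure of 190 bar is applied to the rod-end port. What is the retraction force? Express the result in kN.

F ≈ 663 kN

Rod-side annular area A_ann = π/4 × (304² − 219²) = 34910 mm^2
On retraction the pressure acts on the annular area (bore minus rod).
F = P × A_ann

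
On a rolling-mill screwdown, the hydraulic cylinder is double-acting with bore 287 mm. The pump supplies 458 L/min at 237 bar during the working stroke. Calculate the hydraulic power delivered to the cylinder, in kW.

W ≈ 181 kW

Hydraulic power = P × Q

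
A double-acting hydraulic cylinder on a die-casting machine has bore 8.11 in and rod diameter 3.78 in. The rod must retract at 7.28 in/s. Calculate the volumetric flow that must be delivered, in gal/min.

Q ≈ 76.5 gal/min

Rod-side annular area A_ann = π/4 × (8.11² − 3.78²) = 40.44 in^2
Q = A × v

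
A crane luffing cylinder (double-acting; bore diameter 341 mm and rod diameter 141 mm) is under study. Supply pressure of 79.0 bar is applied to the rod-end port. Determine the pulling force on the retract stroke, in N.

Rod-side annular area A_ann = π/4 × (341² − 141²) = 75710 mm^2
On retraction the pressure acts on the annular area (bore minus rod).
F = P × A_ann

F ≈ 5.98e5 N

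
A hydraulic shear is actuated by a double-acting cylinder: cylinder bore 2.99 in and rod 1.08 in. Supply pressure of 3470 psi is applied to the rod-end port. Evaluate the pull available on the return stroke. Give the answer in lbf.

Rod-side annular area A_ann = π/4 × (2.99² − 1.08²) = 6.105 in^2
On retraction the pressure acts on the annular area (bore minus rod).
F = P × A_ann

F ≈ 21200 lbf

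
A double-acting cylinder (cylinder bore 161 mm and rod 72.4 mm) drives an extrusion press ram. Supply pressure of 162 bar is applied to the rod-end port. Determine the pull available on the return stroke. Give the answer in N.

Rod-side annular area A_ann = π/4 × (161² − 72.4²) = 16240 mm^2
On retraction the pressure acts on the annular area (bore minus rod).
F = P × A_ann

F ≈ 2.63e5 N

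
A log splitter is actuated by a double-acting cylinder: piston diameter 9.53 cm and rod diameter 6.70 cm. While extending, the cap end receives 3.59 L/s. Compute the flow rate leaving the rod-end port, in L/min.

Cap-side area A_cap = π/4 × (9.53 cm)² = 71.33 cm^2
Rod-side annular area A_ann = π/4 × (9.53² − 6.70²) = 36.07 cm^2
Piston speed v = Q_in/A_cap; rod-end outflow Q_out = v × A_ann = Q_in × A_ann/A_cap.

Q_out ≈ 109 L/min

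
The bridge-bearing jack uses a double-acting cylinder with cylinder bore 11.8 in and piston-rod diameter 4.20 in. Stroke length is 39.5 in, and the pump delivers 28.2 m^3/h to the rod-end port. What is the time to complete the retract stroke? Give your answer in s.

Rod-side annular area A_ann = π/4 × (11.8² − 4.20²) = 95.50 in^2
Swept volume V = A × L; t = V / Q = A·L / Q

t ≈ 7.89 s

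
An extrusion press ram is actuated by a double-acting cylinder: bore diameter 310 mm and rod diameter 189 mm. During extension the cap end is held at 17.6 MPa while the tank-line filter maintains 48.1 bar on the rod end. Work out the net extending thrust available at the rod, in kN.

Cap-side area A_cap = π/4 × (310 mm)² = 75480 mm^2
Rod-side annular area A_ann = π/4 × (310² − 189²) = 47420 mm^2
Net thrust = P_cap·A_cap − P_rod·A_ann = 1328 kN − 228.1 kN

F ≈ 1100 kN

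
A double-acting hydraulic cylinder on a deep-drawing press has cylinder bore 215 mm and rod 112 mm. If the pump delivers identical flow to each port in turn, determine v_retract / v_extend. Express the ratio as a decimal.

Cap-side area A_cap = π/4 × (215 mm)² = 36310 mm^2
Rod-side annular area A_ann = π/4 × (215² − 112²) = 26450 mm^2
For equal Q, v ∝ 1/A, so v_ret/v_ext = A_cap/A_ann.

v_ret/v_ext ≈ 1.37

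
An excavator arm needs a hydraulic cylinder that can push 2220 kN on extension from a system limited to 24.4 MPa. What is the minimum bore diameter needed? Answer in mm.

D ≈ 340 mm

Extension force acts on the full piston face: F = P × (π/4)D².
D = √(4F / (πP)) = √(4 × 2220 kN / (π × 24.4 MPa))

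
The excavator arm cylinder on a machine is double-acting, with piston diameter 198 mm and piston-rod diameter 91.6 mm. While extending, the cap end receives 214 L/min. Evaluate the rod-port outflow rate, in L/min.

Q_out ≈ 168 L/min

Cap-side area A_cap = π/4 × (198 mm)² = 30790 mm^2
Rod-side annular area A_ann = π/4 × (198² − 91.6²) = 24200 mm^2
Piston speed v = Q_in/A_cap; rod-end outflow Q_out = v × A_ann = Q_in × A_ann/A_cap.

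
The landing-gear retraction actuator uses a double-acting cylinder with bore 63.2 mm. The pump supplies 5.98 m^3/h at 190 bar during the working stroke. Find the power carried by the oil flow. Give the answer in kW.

W ≈ 31.6 kW

Hydraulic power = P × Q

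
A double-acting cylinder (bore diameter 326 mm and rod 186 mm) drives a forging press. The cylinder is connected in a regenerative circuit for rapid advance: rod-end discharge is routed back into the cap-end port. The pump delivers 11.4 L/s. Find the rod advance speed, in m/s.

In regeneration the rod-end outflow joins the pump flow into the cap end, so the net volume the pump must supply per unit advance equals the rod cross-section area.
Rod cross-section A_rod = π/4 × (186 mm)² = 27170 mm^2
v = Q_pump / A_rod

v ≈ 0.420 m/s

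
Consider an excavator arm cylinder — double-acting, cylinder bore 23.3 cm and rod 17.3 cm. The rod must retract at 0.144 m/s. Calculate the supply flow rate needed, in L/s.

Q ≈ 2.76 L/s

Rod-side annular area A_ann = π/4 × (23.3² − 17.3²) = 191.3 cm^2
Q = A × v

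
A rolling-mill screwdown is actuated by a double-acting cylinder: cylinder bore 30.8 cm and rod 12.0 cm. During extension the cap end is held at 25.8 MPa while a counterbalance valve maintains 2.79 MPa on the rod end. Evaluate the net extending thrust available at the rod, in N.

F ≈ 1.75e6 N

Cap-side area A_cap = π/4 × (30.8 cm)² = 745.1 cm^2
Rod-side annular area A_ann = π/4 × (30.8² − 12.0²) = 632.0 cm^2
Net thrust = P_cap·A_cap − P_rod·A_ann = 1.922e6 N − 1.763e5 N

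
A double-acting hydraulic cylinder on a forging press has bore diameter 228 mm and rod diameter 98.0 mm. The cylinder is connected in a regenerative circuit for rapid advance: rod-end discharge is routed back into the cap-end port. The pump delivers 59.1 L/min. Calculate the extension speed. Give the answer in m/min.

In regeneration the rod-end outflow joins the pump flow into the cap end, so the net volume the pump must supply per unit advance equals the rod cross-section area.
Rod cross-section A_rod = π/4 × (98.0 mm)² = 7543 mm^2
v = Q_pump / A_rod

v ≈ 7.84 m/min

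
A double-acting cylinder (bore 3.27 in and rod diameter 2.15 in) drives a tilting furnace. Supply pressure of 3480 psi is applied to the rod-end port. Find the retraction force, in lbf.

Rod-side annular area A_ann = π/4 × (3.27² − 2.15²) = 4.768 in^2
On retraction the pressure acts on the annular area (bore minus rod).
F = P × A_ann

F ≈ 16600 lbf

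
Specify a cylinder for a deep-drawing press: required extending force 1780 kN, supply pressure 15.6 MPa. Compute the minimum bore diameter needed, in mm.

D ≈ 381 mm

Extension force acts on the full piston face: F = P × (π/4)D².
D = √(4F / (πP)) = √(4 × 1780 kN / (π × 15.6 MPa))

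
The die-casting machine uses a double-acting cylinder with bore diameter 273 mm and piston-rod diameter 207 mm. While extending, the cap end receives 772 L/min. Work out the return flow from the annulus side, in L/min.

Cap-side area A_cap = π/4 × (273 mm)² = 58530 mm^2
Rod-side annular area A_ann = π/4 × (273² − 207²) = 24880 mm^2
Piston speed v = Q_in/A_cap; rod-end outflow Q_out = v × A_ann = Q_in × A_ann/A_cap.

Q_out ≈ 328 L/min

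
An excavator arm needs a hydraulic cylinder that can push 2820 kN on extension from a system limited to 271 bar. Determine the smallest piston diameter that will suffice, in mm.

Extension force acts on the full piston face: F = P × (π/4)D².
D = √(4F / (πP)) = √(4 × 2820 kN / (π × 271 bar))

D ≈ 364 mm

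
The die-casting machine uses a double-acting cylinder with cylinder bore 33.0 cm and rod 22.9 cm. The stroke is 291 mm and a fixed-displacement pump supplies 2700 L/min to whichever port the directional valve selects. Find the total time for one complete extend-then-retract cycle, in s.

t ≈ 0.840 s

Cap-side area A_cap = π/4 × (33.0 cm)² = 855.3 cm^2
Rod-side annular area A_ann = π/4 × (33.0² − 22.9²) = 443.4 cm^2
t_ext = A_cap·L/Q = 0.5531 s
t_ret = A_ann·L/Q = 0.2868 s
t_cycle = t_ext + t_ret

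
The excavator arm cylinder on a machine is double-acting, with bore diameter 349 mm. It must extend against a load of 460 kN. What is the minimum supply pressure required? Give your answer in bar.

P ≈ 48.1 bar

Cap-side area A_cap = π/4 × (349 mm)² = 95660 mm^2
P = F / A = 460 kN / A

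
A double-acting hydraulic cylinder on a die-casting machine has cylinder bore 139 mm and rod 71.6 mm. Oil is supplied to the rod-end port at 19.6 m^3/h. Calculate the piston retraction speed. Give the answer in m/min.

Rod-side annular area A_ann = π/4 × (139² − 71.6²) = 11150 mm^2
Flow into the rod-end port fills the annular volume.
v = Q / A

v ≈ 29.3 m/min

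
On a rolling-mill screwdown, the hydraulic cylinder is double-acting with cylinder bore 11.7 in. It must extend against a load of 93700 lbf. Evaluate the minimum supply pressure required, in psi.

Cap-side area A_cap = π/4 × (11.7 in)² = 107.5 in^2
P = F / A = 93700 lbf / A

P ≈ 872 psi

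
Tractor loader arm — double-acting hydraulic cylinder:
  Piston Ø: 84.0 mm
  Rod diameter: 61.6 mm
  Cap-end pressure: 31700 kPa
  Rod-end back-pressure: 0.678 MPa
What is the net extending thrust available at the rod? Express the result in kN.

F ≈ 174 kN

Cap-side area A_cap = π/4 × (84.0 mm)² = 5542 mm^2
Rod-side annular area A_ann = π/4 × (84.0² − 61.6²) = 2562 mm^2
Net thrust = P_cap·A_cap − P_rod·A_ann = 175.7 kN − 1.737 kN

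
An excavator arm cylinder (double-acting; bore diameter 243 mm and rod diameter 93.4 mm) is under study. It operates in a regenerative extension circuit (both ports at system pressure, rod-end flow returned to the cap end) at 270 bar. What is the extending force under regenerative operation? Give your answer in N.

F ≈ 1.85e5 N

With equal pressure on both faces, forces on the annular region cancel; the net push is pressure × rod cross-section.
Rod cross-section A_rod = π/4 × (93.4 mm)² = 6851 mm^2
F = P × A_rod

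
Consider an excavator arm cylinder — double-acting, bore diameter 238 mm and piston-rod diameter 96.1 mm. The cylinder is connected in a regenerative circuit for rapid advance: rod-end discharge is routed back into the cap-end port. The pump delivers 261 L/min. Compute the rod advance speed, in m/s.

v ≈ 0.600 m/s

In regeneration the rod-end outflow joins the pump flow into the cap end, so the net volume the pump must supply per unit advance equals the rod cross-section area.
Rod cross-section A_rod = π/4 × (96.1 mm)² = 7253 mm^2
v = Q_pump / A_rod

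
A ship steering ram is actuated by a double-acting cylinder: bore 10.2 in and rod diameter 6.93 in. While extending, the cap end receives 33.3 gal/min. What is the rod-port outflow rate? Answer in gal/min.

Q_out ≈ 17.9 gal/min

Cap-side area A_cap = π/4 × (10.2 in)² = 81.71 in^2
Rod-side annular area A_ann = π/4 × (10.2² − 6.93²) = 43.99 in^2
Piston speed v = Q_in/A_cap; rod-end outflow Q_out = v × A_ann = Q_in × A_ann/A_cap.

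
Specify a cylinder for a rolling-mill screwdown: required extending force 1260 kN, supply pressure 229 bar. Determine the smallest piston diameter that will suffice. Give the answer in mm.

D ≈ 265 mm

Extension force acts on the full piston face: F = P × (π/4)D².
D = √(4F / (πP)) = √(4 × 1260 kN / (π × 229 bar))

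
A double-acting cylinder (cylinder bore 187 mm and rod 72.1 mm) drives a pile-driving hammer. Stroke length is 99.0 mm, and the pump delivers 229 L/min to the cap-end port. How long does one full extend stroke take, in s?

Cap-side area A_cap = π/4 × (187 mm)² = 27460 mm^2
Swept volume V = A × L; t = V / Q = A·L / Q

t ≈ 0.712 s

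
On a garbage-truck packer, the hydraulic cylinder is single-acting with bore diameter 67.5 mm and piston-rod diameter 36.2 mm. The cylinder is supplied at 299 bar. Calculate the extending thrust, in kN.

Cap-side area A_cap = π/4 × (67.5 mm)² = 3578 mm^2
F = P × A_cap = 299 bar × A_cap

F ≈ 107 kN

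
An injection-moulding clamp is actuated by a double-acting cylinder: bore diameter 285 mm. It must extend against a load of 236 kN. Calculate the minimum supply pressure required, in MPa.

P ≈ 3.70 MPa

Cap-side area A_cap = π/4 × (285 mm)² = 63790 mm^2
P = F / A = 236 kN / A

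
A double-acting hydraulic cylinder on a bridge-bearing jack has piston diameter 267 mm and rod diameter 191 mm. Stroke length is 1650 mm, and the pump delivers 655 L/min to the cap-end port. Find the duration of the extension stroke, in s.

Cap-side area A_cap = π/4 × (267 mm)² = 55990 mm^2
Swept volume V = A × L; t = V / Q = A·L / Q

t ≈ 8.46 s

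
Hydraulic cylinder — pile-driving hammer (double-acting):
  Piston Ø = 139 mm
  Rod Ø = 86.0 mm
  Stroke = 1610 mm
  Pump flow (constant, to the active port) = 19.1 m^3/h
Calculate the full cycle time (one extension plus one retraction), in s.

Cap-side area A_cap = π/4 × (139 mm)² = 15170 mm^2
Rod-side annular area A_ann = π/4 × (139² − 86.0²) = 9366 mm^2
t_ext = A_cap·L/Q = 4.605 s
t_ret = A_ann·L/Q = 2.842 s
t_cycle = t_ext + t_ret

t ≈ 7.45 s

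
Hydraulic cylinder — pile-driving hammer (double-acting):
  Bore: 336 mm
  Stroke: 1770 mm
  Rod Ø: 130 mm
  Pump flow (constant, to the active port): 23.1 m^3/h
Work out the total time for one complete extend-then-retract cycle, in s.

t ≈ 45.3 s

Cap-side area A_cap = π/4 × (336 mm)² = 88670 mm^2
Rod-side annular area A_ann = π/4 × (336² − 130²) = 75400 mm^2
t_ext = A_cap·L/Q = 24.46 s
t_ret = A_ann·L/Q = 20.80 s
t_cycle = t_ext + t_ret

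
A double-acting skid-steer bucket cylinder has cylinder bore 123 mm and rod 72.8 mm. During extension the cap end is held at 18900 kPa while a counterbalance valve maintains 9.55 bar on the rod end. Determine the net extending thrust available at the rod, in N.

Cap-side area A_cap = π/4 × (123 mm)² = 11880 mm^2
Rod-side annular area A_ann = π/4 × (123² − 72.8²) = 7720 mm^2
Net thrust = P_cap·A_cap − P_rod·A_ann = 2.246e5 N − 7372 N

F ≈ 2.17e5 N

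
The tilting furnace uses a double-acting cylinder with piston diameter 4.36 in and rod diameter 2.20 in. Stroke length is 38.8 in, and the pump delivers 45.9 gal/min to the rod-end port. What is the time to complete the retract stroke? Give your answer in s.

Rod-side annular area A_ann = π/4 × (4.36² − 2.20²) = 11.13 in^2
Swept volume V = A × L; t = V / Q = A·L / Q

t ≈ 2.44 s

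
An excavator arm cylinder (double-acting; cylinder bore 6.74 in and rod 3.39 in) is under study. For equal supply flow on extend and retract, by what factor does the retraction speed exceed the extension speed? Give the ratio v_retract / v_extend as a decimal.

v_ret/v_ext ≈ 1.34

Cap-side area A_cap = π/4 × (6.74 in)² = 35.68 in^2
Rod-side annular area A_ann = π/4 × (6.74² − 3.39²) = 26.65 in^2
For equal Q, v ∝ 1/A, so v_ret/v_ext = A_cap/A_ann.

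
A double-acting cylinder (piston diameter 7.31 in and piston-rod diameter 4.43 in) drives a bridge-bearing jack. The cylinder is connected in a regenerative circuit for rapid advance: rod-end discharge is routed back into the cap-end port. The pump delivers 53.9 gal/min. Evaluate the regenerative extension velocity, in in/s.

In regeneration the rod-end outflow joins the pump flow into the cap end, so the net volume the pump must supply per unit advance equals the rod cross-section area.
Rod cross-section A_rod = π/4 × (4.43 in)² = 15.41 in^2
v = Q_pump / A_rod

v ≈ 13.5 in/s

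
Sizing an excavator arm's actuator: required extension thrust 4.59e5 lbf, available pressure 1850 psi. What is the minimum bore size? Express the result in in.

D ≈ 17.8 in

Extension force acts on the full piston face: F = P × (π/4)D².
D = √(4F / (πP)) = √(4 × 4.59e5 lbf / (π × 1850 psi))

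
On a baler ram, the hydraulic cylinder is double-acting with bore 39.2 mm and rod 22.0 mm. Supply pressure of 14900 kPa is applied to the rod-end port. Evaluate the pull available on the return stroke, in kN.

Rod-side annular area A_ann = π/4 × (39.2² − 22.0²) = 826.7 mm^2
On retraction the pressure acts on the annular area (bore minus rod).
F = P × A_ann

F ≈ 12.3 kN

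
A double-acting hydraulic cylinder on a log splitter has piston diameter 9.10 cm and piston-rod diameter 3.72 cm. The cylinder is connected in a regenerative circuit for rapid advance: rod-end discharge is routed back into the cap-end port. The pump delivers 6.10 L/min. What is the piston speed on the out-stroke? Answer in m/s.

In regeneration the rod-end outflow joins the pump flow into the cap end, so the net volume the pump must supply per unit advance equals the rod cross-section area.
Rod cross-section A_rod = π/4 × (3.72 cm)² = 10.87 cm^2
v = Q_pump / A_rod

v ≈ 0.0935 m/s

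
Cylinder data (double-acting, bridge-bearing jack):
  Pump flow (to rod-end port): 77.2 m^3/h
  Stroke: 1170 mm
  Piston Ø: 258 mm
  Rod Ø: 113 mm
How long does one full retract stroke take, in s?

Rod-side annular area A_ann = π/4 × (258² − 113²) = 42250 mm^2
Swept volume V = A × L; t = V / Q = A·L / Q

t ≈ 2.31 s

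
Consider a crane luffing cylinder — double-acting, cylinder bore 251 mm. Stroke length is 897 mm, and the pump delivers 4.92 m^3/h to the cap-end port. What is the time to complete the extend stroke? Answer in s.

t ≈ 32.5 s

Cap-side area A_cap = π/4 × (251 mm)² = 49480 mm^2
Swept volume V = A × L; t = V / Q = A·L / Q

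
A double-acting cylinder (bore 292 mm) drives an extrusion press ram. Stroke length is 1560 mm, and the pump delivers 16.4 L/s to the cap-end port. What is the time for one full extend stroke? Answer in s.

t ≈ 6.37 s

Cap-side area A_cap = π/4 × (292 mm)² = 66970 mm^2
Swept volume V = A × L; t = V / Q = A·L / Q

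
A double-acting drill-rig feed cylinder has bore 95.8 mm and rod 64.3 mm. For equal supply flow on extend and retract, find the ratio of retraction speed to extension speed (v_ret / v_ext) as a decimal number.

Cap-side area A_cap = π/4 × (95.8 mm)² = 7208 mm^2
Rod-side annular area A_ann = π/4 × (95.8² − 64.3²) = 3961 mm^2
For equal Q, v ∝ 1/A, so v_ret/v_ext = A_cap/A_ann.

v_ret/v_ext ≈ 1.82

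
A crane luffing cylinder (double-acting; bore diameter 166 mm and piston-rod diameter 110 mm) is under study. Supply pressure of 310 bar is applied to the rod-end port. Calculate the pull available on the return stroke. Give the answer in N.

F ≈ 3.76e5 N

Rod-side annular area A_ann = π/4 × (166² − 110²) = 12140 mm^2
On retraction the pressure acts on the annular area (bore minus rod).
F = P × A_ann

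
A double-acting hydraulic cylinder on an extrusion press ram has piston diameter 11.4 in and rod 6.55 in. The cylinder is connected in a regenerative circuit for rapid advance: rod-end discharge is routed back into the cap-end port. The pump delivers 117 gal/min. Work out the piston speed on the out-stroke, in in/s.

v ≈ 13.4 in/s

In regeneration the rod-end outflow joins the pump flow into the cap end, so the net volume the pump must supply per unit advance equals the rod cross-section area.
Rod cross-section A_rod = π/4 × (6.55 in)² = 33.70 in^2
v = Q_pump / A_rod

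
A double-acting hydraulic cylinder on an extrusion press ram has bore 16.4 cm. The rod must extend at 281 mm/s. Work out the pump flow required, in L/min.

Q ≈ 356 L/min

Cap-side area A_cap = π/4 × (16.4 cm)² = 211.2 cm^2
Q = A × v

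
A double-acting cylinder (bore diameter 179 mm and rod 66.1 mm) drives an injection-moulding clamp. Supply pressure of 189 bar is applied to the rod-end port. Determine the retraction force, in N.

F ≈ 4.11e5 N

Rod-side annular area A_ann = π/4 × (179² − 66.1²) = 21730 mm^2
On retraction the pressure acts on the annular area (bore minus rod).
F = P × A_ann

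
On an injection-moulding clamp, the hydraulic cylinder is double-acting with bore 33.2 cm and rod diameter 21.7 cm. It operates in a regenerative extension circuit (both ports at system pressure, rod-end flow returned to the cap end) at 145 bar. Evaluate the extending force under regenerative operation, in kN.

F ≈ 536 kN

With equal pressure on both faces, forces on the annular region cancel; the net push is pressure × rod cross-section.
Rod cross-section A_rod = π/4 × (21.7 cm)² = 369.8 cm^2
F = P × A_rod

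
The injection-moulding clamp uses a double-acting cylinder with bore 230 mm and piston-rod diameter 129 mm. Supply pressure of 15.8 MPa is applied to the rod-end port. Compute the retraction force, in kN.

Rod-side annular area A_ann = π/4 × (230² − 129²) = 28480 mm^2
On retraction the pressure acts on the annular area (bore minus rod).
F = P × A_ann

F ≈ 450 kN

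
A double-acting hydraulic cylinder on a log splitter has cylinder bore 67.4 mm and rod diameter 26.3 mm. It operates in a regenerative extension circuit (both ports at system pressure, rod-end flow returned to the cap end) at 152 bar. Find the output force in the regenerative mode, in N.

F ≈ 8260 N

With equal pressure on both faces, forces on the annular region cancel; the net push is pressure × rod cross-section.
Rod cross-section A_rod = π/4 × (26.3 mm)² = 543.3 mm^2
F = P × A_rod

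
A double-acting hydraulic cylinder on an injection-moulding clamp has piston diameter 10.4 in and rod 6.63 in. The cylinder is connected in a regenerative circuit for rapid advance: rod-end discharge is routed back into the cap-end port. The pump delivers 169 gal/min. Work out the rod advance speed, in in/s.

In regeneration the rod-end outflow joins the pump flow into the cap end, so the net volume the pump must supply per unit advance equals the rod cross-section area.
Rod cross-section A_rod = π/4 × (6.63 in)² = 34.52 in^2
v = Q_pump / A_rod

v ≈ 18.8 in/s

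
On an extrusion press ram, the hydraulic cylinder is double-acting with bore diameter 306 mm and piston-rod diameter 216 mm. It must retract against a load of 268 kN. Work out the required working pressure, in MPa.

Rod-side annular area A_ann = π/4 × (306² − 216²) = 36900 mm^2
Retraction: pressure acts on the annular area.
P = F / A = 268 kN / A

P ≈ 7.26 MPa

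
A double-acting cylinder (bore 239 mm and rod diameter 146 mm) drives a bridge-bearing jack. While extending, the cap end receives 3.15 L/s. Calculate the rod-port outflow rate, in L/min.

Q_out ≈ 118 L/min

Cap-side area A_cap = π/4 × (239 mm)² = 44860 mm^2
Rod-side annular area A_ann = π/4 × (239² − 146²) = 28120 mm^2
Piston speed v = Q_in/A_cap; rod-end outflow Q_out = v × A_ann = Q_in × A_ann/A_cap.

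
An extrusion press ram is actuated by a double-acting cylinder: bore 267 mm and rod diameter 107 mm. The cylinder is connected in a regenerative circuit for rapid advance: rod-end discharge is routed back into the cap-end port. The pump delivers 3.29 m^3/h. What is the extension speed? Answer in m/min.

v ≈ 6.10 m/min

In regeneration the rod-end outflow joins the pump flow into the cap end, so the net volume the pump must supply per unit advance equals the rod cross-section area.
Rod cross-section A_rod = π/4 × (107 mm)² = 8992 mm^2
v = Q_pump / A_rod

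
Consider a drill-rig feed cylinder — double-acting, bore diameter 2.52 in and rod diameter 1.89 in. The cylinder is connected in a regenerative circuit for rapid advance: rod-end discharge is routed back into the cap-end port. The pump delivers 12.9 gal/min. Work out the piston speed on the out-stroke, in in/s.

In regeneration the rod-end outflow joins the pump flow into the cap end, so the net volume the pump must supply per unit advance equals the rod cross-section area.
Rod cross-section A_rod = π/4 × (1.89 in)² = 2.806 in^2
v = Q_pump / A_rod

v ≈ 17.7 in/s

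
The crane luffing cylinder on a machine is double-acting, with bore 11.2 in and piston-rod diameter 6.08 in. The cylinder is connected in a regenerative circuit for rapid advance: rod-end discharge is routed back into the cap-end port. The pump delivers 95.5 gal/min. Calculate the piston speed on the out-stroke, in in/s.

v ≈ 12.7 in/s

In regeneration the rod-end outflow joins the pump flow into the cap end, so the net volume the pump must supply per unit advance equals the rod cross-section area.
Rod cross-section A_rod = π/4 × (6.08 in)² = 29.03 in^2
v = Q_pump / A_rod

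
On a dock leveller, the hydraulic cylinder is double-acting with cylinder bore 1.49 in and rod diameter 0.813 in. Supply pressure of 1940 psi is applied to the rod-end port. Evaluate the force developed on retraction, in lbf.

Rod-side annular area A_ann = π/4 × (1.49² − 0.813²) = 1.225 in^2
On retraction the pressure acts on the annular area (bore minus rod).
F = P × A_ann

F ≈ 2380 lbf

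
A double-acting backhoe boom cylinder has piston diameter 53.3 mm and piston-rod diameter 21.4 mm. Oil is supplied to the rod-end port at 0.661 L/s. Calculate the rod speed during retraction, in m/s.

Rod-side annular area A_ann = π/4 × (53.3² − 21.4²) = 1872 mm^2
Flow into the rod-end port fills the annular volume.
v = Q / A

v ≈ 0.353 m/s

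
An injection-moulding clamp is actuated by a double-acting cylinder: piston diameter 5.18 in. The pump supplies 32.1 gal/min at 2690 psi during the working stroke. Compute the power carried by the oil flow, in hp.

Hydraulic power = P × Q

W ≈ 50.4 hp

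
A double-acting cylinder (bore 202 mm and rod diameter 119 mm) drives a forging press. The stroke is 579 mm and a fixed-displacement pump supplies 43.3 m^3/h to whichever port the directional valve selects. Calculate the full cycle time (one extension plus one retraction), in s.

Cap-side area A_cap = π/4 × (202 mm)² = 32050 mm^2
Rod-side annular area A_ann = π/4 × (202² − 119²) = 20930 mm^2
t_ext = A_cap·L/Q = 1.543 s
t_ret = A_ann·L/Q = 1.007 s
t_cycle = t_ext + t_ret

t ≈ 2.55 s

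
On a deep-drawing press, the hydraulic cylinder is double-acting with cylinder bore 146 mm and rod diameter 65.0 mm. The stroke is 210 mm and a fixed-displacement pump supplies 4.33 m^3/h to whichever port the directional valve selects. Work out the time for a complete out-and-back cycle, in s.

Cap-side area A_cap = π/4 × (146 mm)² = 16740 mm^2
Rod-side annular area A_ann = π/4 × (146² − 65.0²) = 13420 mm^2
t_ext = A_cap·L/Q = 2.923 s
t_ret = A_ann·L/Q = 2.344 s
t_cycle = t_ext + t_ret

t ≈ 5.27 s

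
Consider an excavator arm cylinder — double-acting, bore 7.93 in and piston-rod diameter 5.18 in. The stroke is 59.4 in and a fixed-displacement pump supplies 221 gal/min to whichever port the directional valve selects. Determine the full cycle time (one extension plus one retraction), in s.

t ≈ 5.42 s

Cap-side area A_cap = π/4 × (7.93 in)² = 49.39 in^2
Rod-side annular area A_ann = π/4 × (7.93² − 5.18²) = 28.32 in^2
t_ext = A_cap·L/Q = 3.448 s
t_ret = A_ann·L/Q = 1.977 s
t_cycle = t_ext + t_ret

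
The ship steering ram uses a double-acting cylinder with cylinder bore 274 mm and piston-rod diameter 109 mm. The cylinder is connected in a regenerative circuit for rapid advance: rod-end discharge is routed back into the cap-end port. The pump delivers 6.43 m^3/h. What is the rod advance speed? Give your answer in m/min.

In regeneration the rod-end outflow joins the pump flow into the cap end, so the net volume the pump must supply per unit advance equals the rod cross-section area.
Rod cross-section A_rod = π/4 × (109 mm)² = 9331 mm^2
v = Q_pump / A_rod

v ≈ 11.5 m/min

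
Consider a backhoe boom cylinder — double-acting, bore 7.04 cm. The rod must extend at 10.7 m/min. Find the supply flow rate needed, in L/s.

Q ≈ 0.694 L/s

Cap-side area A_cap = π/4 × (7.04 cm)² = 38.93 cm^2
Q = A × v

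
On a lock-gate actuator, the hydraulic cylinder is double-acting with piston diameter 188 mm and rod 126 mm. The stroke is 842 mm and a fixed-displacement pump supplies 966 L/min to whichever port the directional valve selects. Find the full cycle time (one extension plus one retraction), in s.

Cap-side area A_cap = π/4 × (188 mm)² = 27760 mm^2
Rod-side annular area A_ann = π/4 × (188² − 126²) = 15290 mm^2
t_ext = A_cap·L/Q = 1.452 s
t_ret = A_ann·L/Q = 0.7996 s
t_cycle = t_ext + t_ret

t ≈ 2.25 s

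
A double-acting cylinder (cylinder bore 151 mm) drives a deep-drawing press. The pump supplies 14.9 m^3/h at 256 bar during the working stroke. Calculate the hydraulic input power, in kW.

Hydraulic power = P × Q

W ≈ 106 kW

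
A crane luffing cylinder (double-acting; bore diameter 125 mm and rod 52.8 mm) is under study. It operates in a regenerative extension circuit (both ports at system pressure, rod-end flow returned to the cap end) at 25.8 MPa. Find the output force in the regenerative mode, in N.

F ≈ 56500 N

With equal pressure on both faces, forces on the annular region cancel; the net push is pressure × rod cross-section.
Rod cross-section A_rod = π/4 × (52.8 mm)² = 2190 mm^2
F = P × A_rod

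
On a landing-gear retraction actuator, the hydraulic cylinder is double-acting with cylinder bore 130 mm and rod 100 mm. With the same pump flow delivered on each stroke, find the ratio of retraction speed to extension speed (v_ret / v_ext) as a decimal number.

v_ret/v_ext ≈ 2.45

Cap-side area A_cap = π/4 × (130 mm)² = 13270 mm^2
Rod-side annular area A_ann = π/4 × (130² − 100²) = 5419 mm^2
For equal Q, v ∝ 1/A, so v_ret/v_ext = A_cap/A_ann.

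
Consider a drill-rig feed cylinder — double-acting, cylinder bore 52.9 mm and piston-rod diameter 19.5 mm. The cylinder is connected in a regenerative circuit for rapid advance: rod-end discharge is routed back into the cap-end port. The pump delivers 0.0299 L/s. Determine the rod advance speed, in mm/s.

In regeneration the rod-end outflow joins the pump flow into the cap end, so the net volume the pump must supply per unit advance equals the rod cross-section area.
Rod cross-section A_rod = π/4 × (19.5 mm)² = 298.6 mm^2
v = Q_pump / A_rod

v ≈ 100 mm/s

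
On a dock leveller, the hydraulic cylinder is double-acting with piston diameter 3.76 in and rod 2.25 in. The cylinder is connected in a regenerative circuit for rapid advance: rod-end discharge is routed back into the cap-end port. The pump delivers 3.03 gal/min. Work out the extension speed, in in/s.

v ≈ 2.93 in/s

In regeneration the rod-end outflow joins the pump flow into the cap end, so the net volume the pump must supply per unit advance equals the rod cross-section area.
Rod cross-section A_rod = π/4 × (2.25 in)² = 3.976 in^2
v = Q_pump / A_rod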